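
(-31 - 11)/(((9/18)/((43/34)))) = -1806/17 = -106.24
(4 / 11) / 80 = 1 / 220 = 0.00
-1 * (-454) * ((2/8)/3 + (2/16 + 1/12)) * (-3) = -397.25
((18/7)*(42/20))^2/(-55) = -729/1375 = -0.53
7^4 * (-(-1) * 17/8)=40817/8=5102.12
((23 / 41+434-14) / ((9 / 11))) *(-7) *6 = -2655422 / 123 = -21588.80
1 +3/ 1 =4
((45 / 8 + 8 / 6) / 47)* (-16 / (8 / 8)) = -334 / 141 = -2.37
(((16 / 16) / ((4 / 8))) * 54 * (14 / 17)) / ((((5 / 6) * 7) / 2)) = 30.49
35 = 35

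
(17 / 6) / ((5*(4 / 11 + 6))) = 187 / 2100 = 0.09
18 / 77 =0.23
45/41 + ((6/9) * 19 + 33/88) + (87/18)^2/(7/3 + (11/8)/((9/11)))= 5675945/284376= 19.96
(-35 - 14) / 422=-49 / 422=-0.12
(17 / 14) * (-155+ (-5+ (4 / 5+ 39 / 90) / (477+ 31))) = -41452171 / 213360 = -194.28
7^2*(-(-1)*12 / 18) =98 / 3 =32.67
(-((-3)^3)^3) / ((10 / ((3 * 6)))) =177147 / 5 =35429.40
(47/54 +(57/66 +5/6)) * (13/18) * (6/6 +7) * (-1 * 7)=-277550/2673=-103.83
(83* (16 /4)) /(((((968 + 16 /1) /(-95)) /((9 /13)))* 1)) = -23655 /1066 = -22.19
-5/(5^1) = -1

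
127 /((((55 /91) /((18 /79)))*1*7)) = 29718 /4345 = 6.84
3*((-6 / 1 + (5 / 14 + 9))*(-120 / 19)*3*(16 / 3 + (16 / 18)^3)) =-4136000 / 3591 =-1151.77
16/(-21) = -16/21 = -0.76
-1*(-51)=51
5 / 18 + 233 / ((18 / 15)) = 1750 / 9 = 194.44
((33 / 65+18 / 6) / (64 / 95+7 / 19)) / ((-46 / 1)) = -0.07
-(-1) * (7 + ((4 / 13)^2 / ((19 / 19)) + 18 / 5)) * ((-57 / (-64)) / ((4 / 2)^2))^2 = 29361213 / 55377920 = 0.53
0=0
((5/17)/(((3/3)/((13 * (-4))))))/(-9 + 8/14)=1820/1003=1.81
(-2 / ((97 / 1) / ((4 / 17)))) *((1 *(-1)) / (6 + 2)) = 1 / 1649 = 0.00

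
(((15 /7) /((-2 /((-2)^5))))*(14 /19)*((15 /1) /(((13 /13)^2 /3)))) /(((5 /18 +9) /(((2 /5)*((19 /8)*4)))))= 77760 /167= 465.63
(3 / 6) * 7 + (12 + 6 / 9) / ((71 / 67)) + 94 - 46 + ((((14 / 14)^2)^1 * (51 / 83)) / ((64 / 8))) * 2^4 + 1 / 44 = 50332229 / 777876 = 64.70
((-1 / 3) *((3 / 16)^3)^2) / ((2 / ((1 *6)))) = -729 / 16777216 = -0.00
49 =49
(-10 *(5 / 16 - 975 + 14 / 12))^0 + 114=115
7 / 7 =1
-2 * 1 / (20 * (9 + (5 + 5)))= -1 / 190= -0.01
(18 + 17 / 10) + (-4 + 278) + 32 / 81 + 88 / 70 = 1674647 / 5670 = 295.35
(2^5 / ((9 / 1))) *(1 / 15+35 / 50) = 368 / 135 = 2.73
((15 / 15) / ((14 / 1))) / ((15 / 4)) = 0.02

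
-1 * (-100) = 100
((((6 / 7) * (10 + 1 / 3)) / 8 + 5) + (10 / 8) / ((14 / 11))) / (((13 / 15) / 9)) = 53595 / 728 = 73.62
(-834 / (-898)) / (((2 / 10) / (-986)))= -2055810 / 449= -4578.64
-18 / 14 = -9 / 7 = -1.29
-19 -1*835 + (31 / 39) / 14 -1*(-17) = -456971 / 546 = -836.94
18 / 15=6 / 5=1.20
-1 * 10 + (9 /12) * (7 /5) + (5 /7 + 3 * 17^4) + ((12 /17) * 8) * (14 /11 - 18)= 6557050769 /26180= 250460.30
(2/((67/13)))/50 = 13/1675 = 0.01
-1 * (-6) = 6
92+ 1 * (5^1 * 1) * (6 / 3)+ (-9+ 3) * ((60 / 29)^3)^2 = -219264021258 / 594823321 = -368.62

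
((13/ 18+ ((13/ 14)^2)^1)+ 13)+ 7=38075/ 1764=21.58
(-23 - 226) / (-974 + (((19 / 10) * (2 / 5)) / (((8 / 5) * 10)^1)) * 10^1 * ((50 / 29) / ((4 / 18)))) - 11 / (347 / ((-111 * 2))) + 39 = 3616225671 / 78114211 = 46.29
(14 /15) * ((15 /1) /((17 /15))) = 210 /17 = 12.35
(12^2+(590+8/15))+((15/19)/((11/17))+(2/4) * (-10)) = 2290912/3135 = 730.75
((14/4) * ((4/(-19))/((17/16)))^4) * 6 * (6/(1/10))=21139292160/10884540241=1.94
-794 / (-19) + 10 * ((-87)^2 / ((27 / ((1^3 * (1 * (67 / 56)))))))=5419661 / 1596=3395.78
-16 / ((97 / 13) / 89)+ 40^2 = 136688 / 97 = 1409.15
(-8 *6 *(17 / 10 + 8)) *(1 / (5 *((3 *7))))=-776 / 175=-4.43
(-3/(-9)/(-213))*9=-1/71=-0.01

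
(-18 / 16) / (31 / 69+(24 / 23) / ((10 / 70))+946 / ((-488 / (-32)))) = -0.02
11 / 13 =0.85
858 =858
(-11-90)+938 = 837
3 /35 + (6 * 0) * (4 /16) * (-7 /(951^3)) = 3 /35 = 0.09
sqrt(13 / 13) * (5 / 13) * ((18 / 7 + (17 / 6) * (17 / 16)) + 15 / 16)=1685 / 672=2.51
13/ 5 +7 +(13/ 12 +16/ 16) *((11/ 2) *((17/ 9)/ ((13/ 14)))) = 231017/ 7020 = 32.91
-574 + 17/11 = -6297/11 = -572.45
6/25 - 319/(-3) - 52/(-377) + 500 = 1319597/2175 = 606.71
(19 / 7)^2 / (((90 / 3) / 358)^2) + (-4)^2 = 1065.14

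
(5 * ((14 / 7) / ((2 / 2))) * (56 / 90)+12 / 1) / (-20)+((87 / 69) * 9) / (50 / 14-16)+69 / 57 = -12067 / 19665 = -0.61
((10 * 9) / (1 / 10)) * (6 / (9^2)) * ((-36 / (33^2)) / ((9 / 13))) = -10400 / 3267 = -3.18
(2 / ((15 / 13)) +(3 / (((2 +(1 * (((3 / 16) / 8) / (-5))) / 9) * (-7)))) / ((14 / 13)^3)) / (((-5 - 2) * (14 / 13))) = -1403517791 / 6774817665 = -0.21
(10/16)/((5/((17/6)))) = 17/48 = 0.35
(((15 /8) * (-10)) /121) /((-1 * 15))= 5 /484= 0.01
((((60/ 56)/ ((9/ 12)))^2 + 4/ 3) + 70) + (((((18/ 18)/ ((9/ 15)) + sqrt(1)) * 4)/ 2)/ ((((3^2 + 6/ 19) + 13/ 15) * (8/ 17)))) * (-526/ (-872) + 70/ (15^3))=309968831503/ 4184887140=74.07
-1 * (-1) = 1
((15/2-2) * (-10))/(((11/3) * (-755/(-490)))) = -1470/151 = -9.74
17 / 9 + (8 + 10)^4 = 944801 / 9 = 104977.89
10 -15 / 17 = 155 / 17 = 9.12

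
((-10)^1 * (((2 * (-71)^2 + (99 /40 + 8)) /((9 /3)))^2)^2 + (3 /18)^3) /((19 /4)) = -269657249667796.95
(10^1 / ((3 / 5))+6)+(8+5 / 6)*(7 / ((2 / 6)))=1249 / 6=208.17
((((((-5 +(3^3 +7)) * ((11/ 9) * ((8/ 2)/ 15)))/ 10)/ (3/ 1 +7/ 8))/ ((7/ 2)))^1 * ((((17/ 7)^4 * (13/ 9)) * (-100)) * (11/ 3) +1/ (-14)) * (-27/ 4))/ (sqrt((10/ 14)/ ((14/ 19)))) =3047993782636 * sqrt(190)/ 4772887875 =8802.57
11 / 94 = 0.12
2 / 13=0.15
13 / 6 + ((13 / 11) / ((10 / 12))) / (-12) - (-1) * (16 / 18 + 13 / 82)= 125663 / 40590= 3.10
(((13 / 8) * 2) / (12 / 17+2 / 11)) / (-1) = -3.66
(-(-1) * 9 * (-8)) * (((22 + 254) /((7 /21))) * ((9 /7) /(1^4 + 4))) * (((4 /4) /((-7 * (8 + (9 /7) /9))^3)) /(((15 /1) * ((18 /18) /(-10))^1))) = -13248 /240065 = -0.06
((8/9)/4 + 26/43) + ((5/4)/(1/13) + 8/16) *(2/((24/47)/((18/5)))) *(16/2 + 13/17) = 544959961/263160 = 2070.83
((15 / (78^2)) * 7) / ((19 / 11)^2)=4235 / 732108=0.01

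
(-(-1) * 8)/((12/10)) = 20/3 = 6.67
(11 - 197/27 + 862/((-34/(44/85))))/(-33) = 367528/1287495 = 0.29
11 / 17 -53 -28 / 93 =-83246 / 1581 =-52.65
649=649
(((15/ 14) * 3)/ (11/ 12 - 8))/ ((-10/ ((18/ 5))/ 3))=0.49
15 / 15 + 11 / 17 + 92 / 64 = 839 / 272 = 3.08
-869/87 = -9.99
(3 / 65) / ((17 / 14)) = 42 / 1105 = 0.04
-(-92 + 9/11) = 1003/11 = 91.18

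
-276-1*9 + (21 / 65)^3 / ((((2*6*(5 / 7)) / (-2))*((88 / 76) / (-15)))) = -3442565787 / 12083500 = -284.90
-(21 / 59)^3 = -9261 / 205379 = -0.05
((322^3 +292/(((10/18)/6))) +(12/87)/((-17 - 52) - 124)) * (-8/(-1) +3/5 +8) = 77555399511748/139925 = 554264066.55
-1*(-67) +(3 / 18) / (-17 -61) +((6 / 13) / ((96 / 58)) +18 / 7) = 457645 / 6552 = 69.85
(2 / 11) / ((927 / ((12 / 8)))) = 1 / 3399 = 0.00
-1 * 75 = -75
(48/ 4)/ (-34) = -6/ 17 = -0.35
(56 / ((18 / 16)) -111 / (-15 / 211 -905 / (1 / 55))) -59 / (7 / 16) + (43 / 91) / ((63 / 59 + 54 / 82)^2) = -84.92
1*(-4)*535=-2140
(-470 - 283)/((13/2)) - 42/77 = -16644/143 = -116.39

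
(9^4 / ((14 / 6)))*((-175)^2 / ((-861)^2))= 1366875 / 11767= 116.16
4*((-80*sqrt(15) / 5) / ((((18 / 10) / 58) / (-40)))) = 319478.09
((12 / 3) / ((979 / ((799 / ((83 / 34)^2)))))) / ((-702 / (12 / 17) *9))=-434656 / 7101780543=-0.00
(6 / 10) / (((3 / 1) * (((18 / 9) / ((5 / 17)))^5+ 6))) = 625 / 45454174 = 0.00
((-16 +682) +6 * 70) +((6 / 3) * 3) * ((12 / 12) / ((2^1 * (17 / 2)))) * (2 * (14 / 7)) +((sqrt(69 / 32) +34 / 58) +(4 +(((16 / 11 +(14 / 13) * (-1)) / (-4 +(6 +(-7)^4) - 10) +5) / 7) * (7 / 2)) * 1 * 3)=sqrt(138) / 8 +373678992473 / 337408214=1108.97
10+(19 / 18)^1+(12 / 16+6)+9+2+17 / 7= 7871 / 252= 31.23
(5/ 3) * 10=50/ 3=16.67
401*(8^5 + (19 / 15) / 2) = 394206659 / 30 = 13140221.97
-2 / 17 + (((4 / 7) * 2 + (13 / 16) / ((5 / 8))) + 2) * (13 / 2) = 68451 / 2380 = 28.76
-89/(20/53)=-4717/20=-235.85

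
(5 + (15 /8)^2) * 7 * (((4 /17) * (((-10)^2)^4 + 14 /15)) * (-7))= -4005750037387 /408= -9818014797.52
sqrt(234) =3 * sqrt(26) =15.30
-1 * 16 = -16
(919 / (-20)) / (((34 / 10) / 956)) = -219641 / 17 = -12920.06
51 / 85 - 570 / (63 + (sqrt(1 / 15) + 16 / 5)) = -6582108 / 821695 + 1425 * sqrt(15) / 164339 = -7.98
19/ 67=0.28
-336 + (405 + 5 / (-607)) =41878 / 607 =68.99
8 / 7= 1.14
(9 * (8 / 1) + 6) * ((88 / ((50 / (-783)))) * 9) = -24185304 / 25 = -967412.16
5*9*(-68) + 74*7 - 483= -3025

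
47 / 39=1.21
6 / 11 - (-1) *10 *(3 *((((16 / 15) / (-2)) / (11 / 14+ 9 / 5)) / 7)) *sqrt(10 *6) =-6.30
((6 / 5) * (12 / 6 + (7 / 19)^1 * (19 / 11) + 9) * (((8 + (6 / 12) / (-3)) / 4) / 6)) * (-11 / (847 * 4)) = -188 / 12705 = -0.01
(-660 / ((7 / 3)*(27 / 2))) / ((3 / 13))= -5720 / 63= -90.79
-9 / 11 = -0.82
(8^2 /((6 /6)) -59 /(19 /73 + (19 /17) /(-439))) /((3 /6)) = -23156901 /70205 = -329.85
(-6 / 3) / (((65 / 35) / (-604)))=8456 / 13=650.46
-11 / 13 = -0.85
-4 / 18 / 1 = -2 / 9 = -0.22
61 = 61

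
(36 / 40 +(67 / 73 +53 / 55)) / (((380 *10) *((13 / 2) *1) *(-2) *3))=-1489 / 79336400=-0.00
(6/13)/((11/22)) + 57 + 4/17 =12853/221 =58.16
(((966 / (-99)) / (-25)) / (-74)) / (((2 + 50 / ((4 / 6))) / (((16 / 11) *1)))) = -368 / 3693525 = -0.00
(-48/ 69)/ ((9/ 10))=-160/ 207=-0.77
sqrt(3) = 1.73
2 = 2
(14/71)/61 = 14/4331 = 0.00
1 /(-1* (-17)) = 1 /17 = 0.06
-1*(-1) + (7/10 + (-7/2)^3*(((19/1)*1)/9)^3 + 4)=-11596973/29160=-397.70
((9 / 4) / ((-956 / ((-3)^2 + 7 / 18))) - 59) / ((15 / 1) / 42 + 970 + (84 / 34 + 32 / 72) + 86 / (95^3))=-0.06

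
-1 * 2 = -2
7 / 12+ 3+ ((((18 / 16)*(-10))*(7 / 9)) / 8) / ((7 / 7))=239 / 96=2.49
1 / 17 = 0.06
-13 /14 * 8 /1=-7.43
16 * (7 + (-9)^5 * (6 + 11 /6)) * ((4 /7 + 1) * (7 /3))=-81407656 /3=-27135885.33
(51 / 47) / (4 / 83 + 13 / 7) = 9877 / 17343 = 0.57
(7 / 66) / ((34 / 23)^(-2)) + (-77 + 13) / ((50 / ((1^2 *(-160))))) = 17896198 / 87285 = 205.03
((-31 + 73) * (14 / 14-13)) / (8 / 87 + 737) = -6264 / 9161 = -0.68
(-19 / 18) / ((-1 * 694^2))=19 / 8669448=0.00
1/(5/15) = 3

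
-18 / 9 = -2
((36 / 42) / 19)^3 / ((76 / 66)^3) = 970299 / 16136737183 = 0.00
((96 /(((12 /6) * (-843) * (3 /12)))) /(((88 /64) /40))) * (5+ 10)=-307200 /3091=-99.39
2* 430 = 860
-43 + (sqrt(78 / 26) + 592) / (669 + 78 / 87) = -818193 / 19427 + 29 * sqrt(3) / 19427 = -42.11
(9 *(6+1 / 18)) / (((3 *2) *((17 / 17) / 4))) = 109 / 3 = 36.33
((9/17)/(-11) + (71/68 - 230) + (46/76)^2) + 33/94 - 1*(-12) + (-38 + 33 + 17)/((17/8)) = -1336646511/6345658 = -210.64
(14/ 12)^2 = 49/ 36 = 1.36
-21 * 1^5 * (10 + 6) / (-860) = 84 / 215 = 0.39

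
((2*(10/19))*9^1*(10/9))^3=1166.35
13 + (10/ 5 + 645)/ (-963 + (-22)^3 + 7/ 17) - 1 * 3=1962801/ 197380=9.94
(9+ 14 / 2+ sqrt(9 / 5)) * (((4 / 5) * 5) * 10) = 24 * sqrt(5)+ 640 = 693.67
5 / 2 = 2.50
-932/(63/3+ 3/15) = -2330/53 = -43.96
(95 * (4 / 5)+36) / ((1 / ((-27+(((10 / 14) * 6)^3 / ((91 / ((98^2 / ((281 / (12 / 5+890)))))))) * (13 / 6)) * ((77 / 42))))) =3296752536 / 281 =11732215.43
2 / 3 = 0.67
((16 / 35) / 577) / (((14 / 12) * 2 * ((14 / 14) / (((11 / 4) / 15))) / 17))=748 / 706825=0.00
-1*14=-14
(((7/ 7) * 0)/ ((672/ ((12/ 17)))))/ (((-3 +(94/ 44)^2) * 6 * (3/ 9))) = 0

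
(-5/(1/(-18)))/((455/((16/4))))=72/91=0.79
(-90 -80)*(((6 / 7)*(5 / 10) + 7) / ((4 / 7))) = -2210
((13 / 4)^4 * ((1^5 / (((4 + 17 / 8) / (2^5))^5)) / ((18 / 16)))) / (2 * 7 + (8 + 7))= 981348487528448 / 73726039989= 13310.74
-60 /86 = -30 /43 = -0.70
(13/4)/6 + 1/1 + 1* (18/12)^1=73/24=3.04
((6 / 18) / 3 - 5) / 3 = -1.63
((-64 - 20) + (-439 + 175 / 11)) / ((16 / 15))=-41835 / 88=-475.40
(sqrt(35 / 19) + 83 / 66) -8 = -445 / 66 + sqrt(665) / 19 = -5.39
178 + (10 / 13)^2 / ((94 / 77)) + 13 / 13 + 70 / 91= 180.25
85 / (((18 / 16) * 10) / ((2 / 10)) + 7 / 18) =1.50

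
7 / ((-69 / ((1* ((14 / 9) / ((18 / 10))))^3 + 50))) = -5.14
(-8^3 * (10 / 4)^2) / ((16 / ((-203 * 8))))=324800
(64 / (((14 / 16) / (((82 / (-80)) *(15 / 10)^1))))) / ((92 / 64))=-62976 / 805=-78.23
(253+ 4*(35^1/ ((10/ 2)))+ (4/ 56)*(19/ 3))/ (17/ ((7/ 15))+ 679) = 11821/ 30048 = 0.39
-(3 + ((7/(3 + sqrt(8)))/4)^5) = -56525013/1024 + 19983523* sqrt(2)/512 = -3.00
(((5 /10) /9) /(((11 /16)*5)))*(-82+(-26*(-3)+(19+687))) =11.35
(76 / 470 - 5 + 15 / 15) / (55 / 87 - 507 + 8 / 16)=156948 / 20684935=0.01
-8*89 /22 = -356 /11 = -32.36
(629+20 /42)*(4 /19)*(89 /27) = 4705964 /10773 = 436.83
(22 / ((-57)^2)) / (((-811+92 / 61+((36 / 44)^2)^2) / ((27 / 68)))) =-29472333 / 8868673430732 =-0.00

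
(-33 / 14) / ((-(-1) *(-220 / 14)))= 3 / 20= 0.15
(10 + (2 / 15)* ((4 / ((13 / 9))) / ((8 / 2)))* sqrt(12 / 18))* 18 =36* sqrt(6) / 65 + 180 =181.36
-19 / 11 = -1.73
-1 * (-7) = 7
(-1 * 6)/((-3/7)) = 14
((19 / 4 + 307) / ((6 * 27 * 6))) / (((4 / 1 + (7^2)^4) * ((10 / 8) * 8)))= 1247 / 224135618400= 0.00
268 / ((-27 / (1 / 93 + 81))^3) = -114607131213472 / 15832158831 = -7238.88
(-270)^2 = 72900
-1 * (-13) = 13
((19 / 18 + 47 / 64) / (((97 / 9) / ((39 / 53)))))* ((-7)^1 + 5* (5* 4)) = 3739437 / 329024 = 11.37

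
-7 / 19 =-0.37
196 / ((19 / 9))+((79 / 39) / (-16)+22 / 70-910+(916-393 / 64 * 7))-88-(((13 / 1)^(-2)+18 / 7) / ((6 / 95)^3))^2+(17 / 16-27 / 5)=-81150322361690319613 / 775372885560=-104659737.11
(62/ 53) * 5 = 310/ 53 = 5.85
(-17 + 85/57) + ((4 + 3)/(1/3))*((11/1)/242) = -18251/1254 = -14.55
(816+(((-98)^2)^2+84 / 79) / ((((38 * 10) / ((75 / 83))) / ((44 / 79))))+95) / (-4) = -30767.78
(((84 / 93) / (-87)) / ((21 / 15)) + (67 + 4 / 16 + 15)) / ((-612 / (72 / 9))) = -887233 / 825282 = -1.08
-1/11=-0.09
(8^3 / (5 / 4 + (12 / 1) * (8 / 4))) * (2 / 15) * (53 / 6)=108544 / 4545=23.88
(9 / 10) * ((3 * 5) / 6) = 9 / 4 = 2.25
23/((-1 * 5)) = -23/5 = -4.60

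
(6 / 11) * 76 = 456 / 11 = 41.45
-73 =-73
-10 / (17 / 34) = -20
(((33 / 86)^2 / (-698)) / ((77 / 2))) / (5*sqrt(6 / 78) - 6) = 495*sqrt(13) / 8004313604 + 3861 / 4002156802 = 0.00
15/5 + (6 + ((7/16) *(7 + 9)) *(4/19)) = 199/19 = 10.47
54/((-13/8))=-432/13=-33.23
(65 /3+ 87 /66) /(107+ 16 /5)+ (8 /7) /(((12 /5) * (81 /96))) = 5312605 /6873174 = 0.77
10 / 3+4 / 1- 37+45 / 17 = -1378 / 51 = -27.02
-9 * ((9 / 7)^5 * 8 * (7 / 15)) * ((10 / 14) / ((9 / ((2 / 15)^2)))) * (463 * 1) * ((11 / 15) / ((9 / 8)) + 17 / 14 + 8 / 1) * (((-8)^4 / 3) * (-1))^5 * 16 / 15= 2548177443388158562550153216 / 661775625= 3850515714277265141.87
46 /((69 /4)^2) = 32 /207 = 0.15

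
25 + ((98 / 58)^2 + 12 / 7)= 174074 / 5887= 29.57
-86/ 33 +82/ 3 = 272/ 11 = 24.73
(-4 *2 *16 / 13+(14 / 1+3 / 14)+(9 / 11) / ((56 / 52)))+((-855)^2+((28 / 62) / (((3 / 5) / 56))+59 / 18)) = 408348100513 / 558558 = 731075.56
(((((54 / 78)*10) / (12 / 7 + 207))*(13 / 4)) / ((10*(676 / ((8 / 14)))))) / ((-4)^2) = 3 / 5267392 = 0.00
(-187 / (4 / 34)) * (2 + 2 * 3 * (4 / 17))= -5423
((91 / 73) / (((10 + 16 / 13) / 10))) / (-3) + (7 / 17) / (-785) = -79047584 / 213346515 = -0.37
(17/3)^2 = 289/9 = 32.11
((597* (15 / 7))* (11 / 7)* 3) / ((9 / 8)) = 262680 / 49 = 5360.82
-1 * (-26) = 26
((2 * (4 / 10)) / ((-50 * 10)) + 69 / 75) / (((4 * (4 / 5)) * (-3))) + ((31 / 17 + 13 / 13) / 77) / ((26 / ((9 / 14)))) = -33863153 / 357357000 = -0.09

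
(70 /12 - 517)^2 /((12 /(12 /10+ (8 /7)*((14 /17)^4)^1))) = 3389374335947 /90202680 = 37575.10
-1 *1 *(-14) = 14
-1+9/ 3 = 2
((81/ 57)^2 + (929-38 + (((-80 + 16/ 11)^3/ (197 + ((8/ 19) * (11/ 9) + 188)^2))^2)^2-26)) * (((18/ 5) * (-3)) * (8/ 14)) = -2023579324442535170138647385757654598955334847155930954480/ 9454747139320750169825406550359844355602980248867647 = -214027.86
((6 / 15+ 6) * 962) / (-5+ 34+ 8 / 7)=215488 / 1055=204.25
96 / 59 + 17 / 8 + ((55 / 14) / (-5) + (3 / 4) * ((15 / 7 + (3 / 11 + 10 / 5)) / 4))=137901 / 36344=3.79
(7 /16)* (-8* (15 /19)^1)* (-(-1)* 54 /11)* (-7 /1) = 19845 /209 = 94.95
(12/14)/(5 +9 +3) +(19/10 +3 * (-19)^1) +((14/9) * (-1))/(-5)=-586249/10710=-54.74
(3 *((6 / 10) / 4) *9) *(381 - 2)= 30699 / 20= 1534.95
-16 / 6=-2.67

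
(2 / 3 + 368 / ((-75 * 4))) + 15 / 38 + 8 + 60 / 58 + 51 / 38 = 140661 / 13775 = 10.21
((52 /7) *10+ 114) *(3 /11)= 3954 /77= 51.35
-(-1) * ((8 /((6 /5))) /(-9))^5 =-3200000 /14348907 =-0.22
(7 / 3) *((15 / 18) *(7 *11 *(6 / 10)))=539 / 6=89.83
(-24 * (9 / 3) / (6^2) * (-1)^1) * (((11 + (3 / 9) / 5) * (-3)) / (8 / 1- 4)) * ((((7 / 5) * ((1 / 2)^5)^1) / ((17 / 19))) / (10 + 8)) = -11039 / 244800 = -0.05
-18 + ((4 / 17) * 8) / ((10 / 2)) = -1498 / 85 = -17.62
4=4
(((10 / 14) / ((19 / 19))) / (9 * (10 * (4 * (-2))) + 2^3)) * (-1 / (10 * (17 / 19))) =19 / 169456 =0.00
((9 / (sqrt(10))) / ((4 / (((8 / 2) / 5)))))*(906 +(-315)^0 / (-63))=57077*sqrt(10) / 350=515.70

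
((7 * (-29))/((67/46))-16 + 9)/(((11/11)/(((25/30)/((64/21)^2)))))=-7208145/548864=-13.13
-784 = -784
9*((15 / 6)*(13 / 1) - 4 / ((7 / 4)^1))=3807 / 14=271.93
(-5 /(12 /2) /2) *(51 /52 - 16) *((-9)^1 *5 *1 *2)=-58575 /104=-563.22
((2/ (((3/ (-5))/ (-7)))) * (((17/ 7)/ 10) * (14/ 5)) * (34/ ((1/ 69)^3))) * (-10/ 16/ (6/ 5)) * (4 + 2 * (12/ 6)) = -738415230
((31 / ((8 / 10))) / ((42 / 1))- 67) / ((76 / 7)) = -11101 / 1824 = -6.09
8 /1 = 8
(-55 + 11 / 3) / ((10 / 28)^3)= -422576 / 375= -1126.87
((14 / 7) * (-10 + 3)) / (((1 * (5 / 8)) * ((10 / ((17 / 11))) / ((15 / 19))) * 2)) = -1428 / 1045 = -1.37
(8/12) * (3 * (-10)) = -20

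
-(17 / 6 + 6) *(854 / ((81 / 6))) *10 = -452620 / 81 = -5587.90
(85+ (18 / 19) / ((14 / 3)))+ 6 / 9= 34262 / 399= 85.87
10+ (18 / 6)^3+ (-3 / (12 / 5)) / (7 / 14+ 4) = 661 / 18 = 36.72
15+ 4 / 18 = 137 / 9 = 15.22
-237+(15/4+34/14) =-6463/28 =-230.82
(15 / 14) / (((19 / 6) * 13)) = 45 / 1729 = 0.03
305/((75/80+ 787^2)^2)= 78080/98206494586561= 0.00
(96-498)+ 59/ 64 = -25669/ 64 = -401.08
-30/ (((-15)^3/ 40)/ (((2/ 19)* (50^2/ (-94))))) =-8000/ 8037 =-1.00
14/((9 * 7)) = 2/9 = 0.22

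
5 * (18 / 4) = 45 / 2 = 22.50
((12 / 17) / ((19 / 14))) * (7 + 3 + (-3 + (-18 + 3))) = -1344 / 323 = -4.16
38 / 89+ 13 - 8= 483 / 89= 5.43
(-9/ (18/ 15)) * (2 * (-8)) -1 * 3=117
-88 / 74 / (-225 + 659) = -22 / 8029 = -0.00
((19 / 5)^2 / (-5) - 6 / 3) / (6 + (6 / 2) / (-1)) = -611 / 375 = -1.63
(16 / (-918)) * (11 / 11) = -8 / 459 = -0.02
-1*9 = -9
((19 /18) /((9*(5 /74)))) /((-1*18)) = -703 /7290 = -0.10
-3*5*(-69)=1035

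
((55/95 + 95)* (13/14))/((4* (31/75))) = 221325/4123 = 53.68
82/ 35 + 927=32527/ 35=929.34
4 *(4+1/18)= 146/9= 16.22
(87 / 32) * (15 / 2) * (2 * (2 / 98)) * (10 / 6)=2175 / 1568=1.39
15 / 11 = 1.36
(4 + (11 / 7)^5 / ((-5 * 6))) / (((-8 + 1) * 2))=-1855789 / 7058940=-0.26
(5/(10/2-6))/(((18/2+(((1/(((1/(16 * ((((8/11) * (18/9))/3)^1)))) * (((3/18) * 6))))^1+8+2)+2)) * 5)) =-33/949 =-0.03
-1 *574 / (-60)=287 / 30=9.57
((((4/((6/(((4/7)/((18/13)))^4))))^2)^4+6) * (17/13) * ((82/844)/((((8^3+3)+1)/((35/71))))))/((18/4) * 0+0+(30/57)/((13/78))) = 988496768829547431805698891398941251968774809801199550049120541393/4286320923806555491720271682044612335220601180591950827271715963025488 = 0.00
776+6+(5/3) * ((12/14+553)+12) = 36227/21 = 1725.10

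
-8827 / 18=-490.39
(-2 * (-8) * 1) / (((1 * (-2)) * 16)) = -1 / 2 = -0.50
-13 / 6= -2.17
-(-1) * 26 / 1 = 26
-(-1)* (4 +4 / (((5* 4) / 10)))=6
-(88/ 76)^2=-1.34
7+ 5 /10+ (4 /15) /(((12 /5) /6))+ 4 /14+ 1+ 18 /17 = 7505 /714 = 10.51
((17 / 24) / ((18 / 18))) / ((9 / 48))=34 / 9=3.78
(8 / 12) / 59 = 2 / 177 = 0.01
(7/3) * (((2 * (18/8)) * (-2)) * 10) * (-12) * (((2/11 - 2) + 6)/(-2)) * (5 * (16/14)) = -331200/11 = -30109.09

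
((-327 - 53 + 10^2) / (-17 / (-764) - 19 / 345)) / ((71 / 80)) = 5904192000 / 614221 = 9612.49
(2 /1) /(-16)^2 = 1 /128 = 0.01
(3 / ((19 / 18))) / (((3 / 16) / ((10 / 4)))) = 720 / 19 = 37.89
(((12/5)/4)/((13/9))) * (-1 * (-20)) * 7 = 756/13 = 58.15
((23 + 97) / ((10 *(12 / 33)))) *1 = 33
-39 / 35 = -1.11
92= 92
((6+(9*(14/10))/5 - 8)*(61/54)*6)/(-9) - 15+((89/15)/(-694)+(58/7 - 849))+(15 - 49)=-8756456299/9837450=-890.11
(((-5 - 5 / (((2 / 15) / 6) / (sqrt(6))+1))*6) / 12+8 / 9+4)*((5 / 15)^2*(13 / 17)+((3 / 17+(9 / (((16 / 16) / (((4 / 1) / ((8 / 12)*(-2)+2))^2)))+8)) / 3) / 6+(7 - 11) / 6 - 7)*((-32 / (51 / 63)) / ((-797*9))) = -1511797672 / 226663564977+1552600*sqrt(6) / 2798315617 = -0.01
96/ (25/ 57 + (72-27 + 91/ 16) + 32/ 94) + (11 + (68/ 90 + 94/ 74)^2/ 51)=4037789995390994/ 311900570241975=12.95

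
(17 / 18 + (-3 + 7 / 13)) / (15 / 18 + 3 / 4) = -710 / 741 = -0.96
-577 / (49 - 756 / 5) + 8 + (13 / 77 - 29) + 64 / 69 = -5529889 / 387849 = -14.26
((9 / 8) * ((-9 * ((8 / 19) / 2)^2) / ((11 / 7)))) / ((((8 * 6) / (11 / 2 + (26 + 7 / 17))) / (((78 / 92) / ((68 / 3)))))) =-23992605 / 3378590336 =-0.01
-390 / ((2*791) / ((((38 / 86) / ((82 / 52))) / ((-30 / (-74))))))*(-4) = 0.68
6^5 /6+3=1299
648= 648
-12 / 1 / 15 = -4 / 5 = -0.80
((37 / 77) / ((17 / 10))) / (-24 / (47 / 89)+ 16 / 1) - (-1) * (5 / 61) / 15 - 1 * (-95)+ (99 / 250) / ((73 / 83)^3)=770429639580214081 / 8060749483363500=95.58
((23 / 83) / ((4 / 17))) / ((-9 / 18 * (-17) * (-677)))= -23 / 112382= -0.00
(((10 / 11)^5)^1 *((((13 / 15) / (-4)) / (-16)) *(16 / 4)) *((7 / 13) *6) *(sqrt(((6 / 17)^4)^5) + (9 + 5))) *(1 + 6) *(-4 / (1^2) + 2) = -6914873892753190000 / 324677833661211899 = -21.30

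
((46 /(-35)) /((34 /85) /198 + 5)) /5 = -2277 /43330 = -0.05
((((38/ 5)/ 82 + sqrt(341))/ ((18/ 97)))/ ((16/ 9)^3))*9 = 1343547/ 1679360 + 70713*sqrt(341)/ 8192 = 160.20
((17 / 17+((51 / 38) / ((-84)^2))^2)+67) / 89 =543188717857 / 710938174464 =0.76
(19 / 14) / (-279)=-19 / 3906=-0.00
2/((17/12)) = 24/17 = 1.41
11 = 11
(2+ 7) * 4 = 36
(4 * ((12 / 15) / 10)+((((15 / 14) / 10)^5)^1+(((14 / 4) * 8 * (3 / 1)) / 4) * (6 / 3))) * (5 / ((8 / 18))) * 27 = 4424683826817 / 344207360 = 12854.70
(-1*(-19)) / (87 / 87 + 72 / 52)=247 / 31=7.97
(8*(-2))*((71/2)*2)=-1136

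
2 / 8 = 1 / 4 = 0.25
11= 11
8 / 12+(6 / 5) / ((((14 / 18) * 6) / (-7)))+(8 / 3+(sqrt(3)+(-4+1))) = -22 / 15+sqrt(3) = 0.27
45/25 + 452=2269/5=453.80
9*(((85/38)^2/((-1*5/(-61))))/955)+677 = 186877969/275804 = 677.58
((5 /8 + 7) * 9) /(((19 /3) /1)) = 1647 /152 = 10.84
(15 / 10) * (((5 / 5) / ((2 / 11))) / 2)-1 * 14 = -79 / 8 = -9.88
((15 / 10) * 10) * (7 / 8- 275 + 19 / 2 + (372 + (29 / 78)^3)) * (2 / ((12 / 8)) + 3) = 127448525 / 18252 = 6982.72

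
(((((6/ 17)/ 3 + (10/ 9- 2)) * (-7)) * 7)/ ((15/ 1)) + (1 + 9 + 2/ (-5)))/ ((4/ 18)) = 13907/ 255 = 54.54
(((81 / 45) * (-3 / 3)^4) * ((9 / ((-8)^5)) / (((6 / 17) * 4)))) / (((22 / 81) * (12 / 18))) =-111537 / 57671680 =-0.00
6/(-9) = -2/3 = -0.67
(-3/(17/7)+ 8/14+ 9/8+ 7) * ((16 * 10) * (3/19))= 426180/2261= 188.49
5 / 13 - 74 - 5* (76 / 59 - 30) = 53647 / 767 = 69.94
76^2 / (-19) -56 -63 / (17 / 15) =-7065 / 17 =-415.59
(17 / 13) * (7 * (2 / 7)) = 34 / 13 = 2.62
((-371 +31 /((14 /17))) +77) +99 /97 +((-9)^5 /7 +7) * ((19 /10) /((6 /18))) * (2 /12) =-1602921 /194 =-8262.48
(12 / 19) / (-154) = -6 / 1463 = -0.00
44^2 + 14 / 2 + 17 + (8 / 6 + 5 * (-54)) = 5074 / 3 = 1691.33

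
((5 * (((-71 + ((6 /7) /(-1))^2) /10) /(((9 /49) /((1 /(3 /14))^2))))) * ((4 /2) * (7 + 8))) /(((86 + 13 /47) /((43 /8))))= -340956847 /43794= -7785.47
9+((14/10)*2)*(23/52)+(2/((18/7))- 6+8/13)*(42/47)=112211/18330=6.12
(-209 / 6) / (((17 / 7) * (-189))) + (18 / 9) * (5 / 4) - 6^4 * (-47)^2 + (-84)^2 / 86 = -169508029727 / 59211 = -2862779.38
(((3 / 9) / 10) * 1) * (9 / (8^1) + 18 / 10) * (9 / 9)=39 / 400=0.10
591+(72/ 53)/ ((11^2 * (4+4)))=3790092/ 6413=591.00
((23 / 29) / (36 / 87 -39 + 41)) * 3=69 / 70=0.99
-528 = -528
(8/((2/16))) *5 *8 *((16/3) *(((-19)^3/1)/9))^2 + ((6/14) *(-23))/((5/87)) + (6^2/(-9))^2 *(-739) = 1079119293960053/25515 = 42293525140.51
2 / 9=0.22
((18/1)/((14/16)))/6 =24/7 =3.43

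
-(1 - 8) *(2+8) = 70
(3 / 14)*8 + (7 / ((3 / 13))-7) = 526 / 21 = 25.05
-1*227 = -227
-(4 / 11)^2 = -16 / 121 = -0.13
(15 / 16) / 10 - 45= -1437 / 32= -44.91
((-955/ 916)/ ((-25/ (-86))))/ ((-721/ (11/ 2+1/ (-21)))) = 8213/ 302820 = 0.03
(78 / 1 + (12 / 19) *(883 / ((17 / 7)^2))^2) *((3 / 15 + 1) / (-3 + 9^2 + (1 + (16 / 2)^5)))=9035271036 / 17374957151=0.52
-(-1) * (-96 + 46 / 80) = -3817 / 40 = -95.42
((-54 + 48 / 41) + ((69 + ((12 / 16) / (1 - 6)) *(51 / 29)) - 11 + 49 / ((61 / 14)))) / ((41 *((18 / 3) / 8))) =7810329 / 14868445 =0.53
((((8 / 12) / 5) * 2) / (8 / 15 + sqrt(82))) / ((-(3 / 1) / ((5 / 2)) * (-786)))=-20 / 10838547 + 25 * sqrt(82) / 7225698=0.00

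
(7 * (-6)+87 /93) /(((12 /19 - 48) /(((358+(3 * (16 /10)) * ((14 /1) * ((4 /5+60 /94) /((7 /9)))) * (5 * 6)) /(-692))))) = -11612493131 /2268549000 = -5.12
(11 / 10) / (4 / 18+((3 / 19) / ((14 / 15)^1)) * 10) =13167 / 22910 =0.57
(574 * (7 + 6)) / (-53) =-7462 / 53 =-140.79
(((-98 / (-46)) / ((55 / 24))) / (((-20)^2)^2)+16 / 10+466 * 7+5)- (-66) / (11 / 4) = 83302780147 / 25300000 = 3292.60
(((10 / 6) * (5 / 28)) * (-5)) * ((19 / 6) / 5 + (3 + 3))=-4975 / 504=-9.87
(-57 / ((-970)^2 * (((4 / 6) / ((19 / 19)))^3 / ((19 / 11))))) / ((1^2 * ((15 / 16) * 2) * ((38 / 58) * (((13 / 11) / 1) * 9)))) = -1653 / 61158500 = -0.00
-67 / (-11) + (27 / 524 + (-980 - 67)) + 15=-5913043 / 5764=-1025.86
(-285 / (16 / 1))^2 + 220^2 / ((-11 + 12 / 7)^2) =38012209 / 43264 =878.61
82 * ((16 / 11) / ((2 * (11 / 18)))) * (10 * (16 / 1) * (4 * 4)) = 30228480 / 121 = 249822.15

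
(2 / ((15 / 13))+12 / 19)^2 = 454276 / 81225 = 5.59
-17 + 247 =230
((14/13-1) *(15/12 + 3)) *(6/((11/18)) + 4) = 646/143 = 4.52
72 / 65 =1.11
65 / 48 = 1.35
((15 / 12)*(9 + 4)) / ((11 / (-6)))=-195 / 22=-8.86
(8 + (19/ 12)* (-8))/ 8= -7/ 12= -0.58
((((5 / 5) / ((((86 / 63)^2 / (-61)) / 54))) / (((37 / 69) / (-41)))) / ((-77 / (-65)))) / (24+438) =8177182065 / 33111892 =246.96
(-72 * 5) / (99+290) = -360 / 389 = -0.93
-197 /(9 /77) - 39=-15520 /9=-1724.44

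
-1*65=-65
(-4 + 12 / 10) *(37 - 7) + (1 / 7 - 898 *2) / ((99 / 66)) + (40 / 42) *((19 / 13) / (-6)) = -149932 / 117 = -1281.47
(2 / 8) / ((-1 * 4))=-1 / 16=-0.06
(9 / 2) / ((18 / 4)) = 1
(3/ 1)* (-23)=-69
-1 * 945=-945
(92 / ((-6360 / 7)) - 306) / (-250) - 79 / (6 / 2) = -3326933 / 132500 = -25.11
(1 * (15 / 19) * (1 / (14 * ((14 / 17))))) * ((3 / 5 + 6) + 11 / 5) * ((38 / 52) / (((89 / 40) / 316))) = 62.54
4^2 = 16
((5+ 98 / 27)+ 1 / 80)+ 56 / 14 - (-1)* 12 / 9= 30187 / 2160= 13.98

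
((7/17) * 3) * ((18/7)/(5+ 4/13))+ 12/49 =16158/19159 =0.84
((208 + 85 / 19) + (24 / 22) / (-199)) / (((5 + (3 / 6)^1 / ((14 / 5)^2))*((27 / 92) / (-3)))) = -63737818592 / 148604643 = -428.91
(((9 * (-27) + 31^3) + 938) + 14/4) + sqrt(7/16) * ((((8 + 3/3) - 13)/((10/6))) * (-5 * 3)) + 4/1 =9 * sqrt(7) + 60987/2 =30517.31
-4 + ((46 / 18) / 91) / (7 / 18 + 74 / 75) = -224166 / 56329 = -3.98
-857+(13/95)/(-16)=-857.01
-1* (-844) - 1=843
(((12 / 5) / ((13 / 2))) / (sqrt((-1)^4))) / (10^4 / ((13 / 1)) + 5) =8 / 16775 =0.00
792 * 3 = 2376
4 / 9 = 0.44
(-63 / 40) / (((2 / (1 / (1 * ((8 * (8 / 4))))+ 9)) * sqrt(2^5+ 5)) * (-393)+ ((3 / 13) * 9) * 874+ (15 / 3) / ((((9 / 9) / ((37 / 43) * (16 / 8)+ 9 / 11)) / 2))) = -576142801379145 / 617994513799939072 - 27148140230211 * sqrt(37) / 617994513799939072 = -0.00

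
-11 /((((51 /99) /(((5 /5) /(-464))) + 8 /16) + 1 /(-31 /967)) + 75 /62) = 11253 /274690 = 0.04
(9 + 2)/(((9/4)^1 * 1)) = 44/9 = 4.89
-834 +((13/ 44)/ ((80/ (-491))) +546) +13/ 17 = -17296671/ 59840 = -289.05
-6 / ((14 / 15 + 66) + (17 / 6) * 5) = -60 / 811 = -0.07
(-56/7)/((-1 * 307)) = 8/307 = 0.03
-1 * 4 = -4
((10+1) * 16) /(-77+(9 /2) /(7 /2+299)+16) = -6655 /2306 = -2.89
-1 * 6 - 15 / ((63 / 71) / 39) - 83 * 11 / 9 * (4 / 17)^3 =-206327593 / 309519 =-666.61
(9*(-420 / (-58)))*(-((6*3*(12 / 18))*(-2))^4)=-627056640 / 29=-21622642.76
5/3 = 1.67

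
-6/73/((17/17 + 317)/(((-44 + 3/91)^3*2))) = 128096024002/2915566199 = 43.94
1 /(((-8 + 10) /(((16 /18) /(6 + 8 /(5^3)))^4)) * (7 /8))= 250000000000 /947599706733687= 0.00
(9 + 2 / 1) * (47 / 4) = 517 / 4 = 129.25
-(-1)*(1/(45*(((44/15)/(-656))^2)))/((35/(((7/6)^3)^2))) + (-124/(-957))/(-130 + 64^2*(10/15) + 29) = 6463654508251/80722172916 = 80.07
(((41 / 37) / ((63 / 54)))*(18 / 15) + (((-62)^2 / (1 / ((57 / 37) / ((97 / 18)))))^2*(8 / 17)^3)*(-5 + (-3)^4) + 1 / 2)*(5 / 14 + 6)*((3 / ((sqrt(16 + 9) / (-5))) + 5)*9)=33937173080405865945603 / 31009142787770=1094424741.52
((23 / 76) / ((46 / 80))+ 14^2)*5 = 18670 / 19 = 982.63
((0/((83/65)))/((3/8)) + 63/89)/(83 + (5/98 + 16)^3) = 59295096/353351222317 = 0.00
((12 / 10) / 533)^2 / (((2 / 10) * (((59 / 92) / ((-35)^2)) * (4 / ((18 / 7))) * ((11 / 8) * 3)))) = 1391040 / 184373761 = 0.01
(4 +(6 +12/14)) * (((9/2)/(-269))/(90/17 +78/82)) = -79458/2732233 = -0.03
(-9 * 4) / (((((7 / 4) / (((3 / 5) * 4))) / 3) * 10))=-2592 / 175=-14.81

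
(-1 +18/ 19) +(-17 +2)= -286/ 19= -15.05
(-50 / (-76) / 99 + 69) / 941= 259603 / 3540042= 0.07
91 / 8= 11.38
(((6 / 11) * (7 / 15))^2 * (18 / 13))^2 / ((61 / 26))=24893568 / 7256445625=0.00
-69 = -69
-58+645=587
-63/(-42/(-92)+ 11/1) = -2898/527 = -5.50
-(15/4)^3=-3375/64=-52.73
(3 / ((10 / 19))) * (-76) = -2166 / 5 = -433.20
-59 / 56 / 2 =-59 / 112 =-0.53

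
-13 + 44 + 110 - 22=119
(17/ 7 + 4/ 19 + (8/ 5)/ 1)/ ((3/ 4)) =11276/ 1995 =5.65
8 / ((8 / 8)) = 8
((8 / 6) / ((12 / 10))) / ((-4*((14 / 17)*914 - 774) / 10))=425 / 3258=0.13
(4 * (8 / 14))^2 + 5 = 501 / 49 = 10.22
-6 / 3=-2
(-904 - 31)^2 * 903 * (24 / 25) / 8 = 94731021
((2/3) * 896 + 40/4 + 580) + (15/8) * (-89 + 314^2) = 4461311/24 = 185887.96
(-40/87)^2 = 1600/7569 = 0.21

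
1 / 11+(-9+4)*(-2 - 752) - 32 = 41119 / 11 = 3738.09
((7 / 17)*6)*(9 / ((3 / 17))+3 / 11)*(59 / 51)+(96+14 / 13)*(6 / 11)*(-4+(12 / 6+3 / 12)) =2226693 / 41327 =53.88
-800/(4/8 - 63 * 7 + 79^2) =-1600/11601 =-0.14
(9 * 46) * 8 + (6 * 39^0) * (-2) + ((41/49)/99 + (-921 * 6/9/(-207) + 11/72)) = 982772893/297528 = 3303.13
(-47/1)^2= 2209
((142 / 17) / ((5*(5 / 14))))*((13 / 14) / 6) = 923 / 1275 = 0.72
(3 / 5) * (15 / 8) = 9 / 8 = 1.12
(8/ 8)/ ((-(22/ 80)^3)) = -64000/ 1331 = -48.08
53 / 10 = 5.30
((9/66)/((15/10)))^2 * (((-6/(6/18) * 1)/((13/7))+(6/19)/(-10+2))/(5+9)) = -0.01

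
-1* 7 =-7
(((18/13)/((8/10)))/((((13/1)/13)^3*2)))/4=45/208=0.22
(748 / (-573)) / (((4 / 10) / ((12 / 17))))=-440 / 191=-2.30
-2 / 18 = -1 / 9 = -0.11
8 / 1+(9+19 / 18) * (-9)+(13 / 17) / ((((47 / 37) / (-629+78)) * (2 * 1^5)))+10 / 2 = -194438 / 799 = -243.35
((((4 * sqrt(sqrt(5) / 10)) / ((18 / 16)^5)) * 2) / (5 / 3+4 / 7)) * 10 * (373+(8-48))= 67895296 * sqrt(2) * 5^(3 / 4) / 102789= 3123.46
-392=-392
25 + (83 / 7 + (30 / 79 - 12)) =13956 / 553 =25.24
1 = 1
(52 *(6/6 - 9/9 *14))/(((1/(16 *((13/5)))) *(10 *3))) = -70304/75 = -937.39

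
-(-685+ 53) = 632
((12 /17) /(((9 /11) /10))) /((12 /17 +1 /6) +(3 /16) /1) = 1408 /173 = 8.14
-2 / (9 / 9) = -2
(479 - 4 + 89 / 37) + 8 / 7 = 123944 / 259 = 478.55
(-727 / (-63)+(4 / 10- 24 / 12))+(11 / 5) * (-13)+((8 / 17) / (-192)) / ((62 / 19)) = -49565291 / 2656080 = -18.66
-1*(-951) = 951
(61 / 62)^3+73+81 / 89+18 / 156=20674814397 / 275745496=74.98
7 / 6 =1.17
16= 16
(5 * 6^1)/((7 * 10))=0.43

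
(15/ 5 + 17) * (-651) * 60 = -781200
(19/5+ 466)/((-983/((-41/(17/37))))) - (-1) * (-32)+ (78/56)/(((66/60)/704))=527610911/584885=902.08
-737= -737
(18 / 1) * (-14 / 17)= -252 / 17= -14.82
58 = 58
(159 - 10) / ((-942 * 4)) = -149 / 3768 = -0.04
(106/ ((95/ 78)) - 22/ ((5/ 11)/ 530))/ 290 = -1214336/ 13775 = -88.16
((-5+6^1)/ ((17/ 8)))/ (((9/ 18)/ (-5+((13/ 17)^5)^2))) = -159073776166336/ 34271896307633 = -4.64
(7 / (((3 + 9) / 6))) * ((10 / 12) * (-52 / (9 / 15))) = -2275 / 9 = -252.78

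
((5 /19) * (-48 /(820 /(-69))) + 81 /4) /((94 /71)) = 100323 /6232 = 16.10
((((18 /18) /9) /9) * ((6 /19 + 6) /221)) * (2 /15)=16 /340119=0.00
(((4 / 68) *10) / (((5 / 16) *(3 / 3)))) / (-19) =-32 / 323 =-0.10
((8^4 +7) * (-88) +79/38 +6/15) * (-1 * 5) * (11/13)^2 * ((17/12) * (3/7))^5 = 906611937611941/8501921792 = 106636.12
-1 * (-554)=554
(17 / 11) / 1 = 1.55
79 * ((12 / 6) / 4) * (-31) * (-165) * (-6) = -1212255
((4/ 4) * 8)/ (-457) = -8/ 457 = -0.02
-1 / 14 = -0.07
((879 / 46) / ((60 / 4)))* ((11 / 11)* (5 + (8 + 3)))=2344 / 115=20.38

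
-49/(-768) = 49/768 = 0.06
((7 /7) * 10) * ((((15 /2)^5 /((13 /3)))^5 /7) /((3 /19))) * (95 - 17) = 5829232200679676234722137451171875 /1677109231616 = 3475761799404589268693.20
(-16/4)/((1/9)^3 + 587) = -729/106981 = -0.01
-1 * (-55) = 55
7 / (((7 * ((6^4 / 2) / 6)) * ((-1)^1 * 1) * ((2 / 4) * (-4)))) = 1 / 216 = 0.00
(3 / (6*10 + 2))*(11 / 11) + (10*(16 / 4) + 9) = 3041 / 62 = 49.05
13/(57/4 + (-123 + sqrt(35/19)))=-85956/718943 - 208 * sqrt(665)/3594715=-0.12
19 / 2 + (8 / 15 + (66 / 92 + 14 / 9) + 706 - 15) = 727922 / 1035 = 703.31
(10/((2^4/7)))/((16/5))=175/128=1.37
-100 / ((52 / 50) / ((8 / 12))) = -64.10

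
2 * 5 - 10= 0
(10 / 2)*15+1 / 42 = 75.02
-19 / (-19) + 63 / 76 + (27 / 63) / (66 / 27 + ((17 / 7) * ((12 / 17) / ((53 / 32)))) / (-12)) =601621 / 299212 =2.01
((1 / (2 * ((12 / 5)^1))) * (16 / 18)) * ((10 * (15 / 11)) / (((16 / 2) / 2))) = 125 / 198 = 0.63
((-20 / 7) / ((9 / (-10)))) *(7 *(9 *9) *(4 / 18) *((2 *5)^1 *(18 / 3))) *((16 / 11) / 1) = 384000 / 11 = 34909.09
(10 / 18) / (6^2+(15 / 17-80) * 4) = -85 / 42912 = -0.00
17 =17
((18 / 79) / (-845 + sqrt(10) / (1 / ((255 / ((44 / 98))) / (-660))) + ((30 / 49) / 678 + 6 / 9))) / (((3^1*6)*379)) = -109150504154083392 / 2759313251216414034165167 + 111245363518212*sqrt(10) / 2759313251216414034165167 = -0.00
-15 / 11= -1.36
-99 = -99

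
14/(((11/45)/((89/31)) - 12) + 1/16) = -897120/759499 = -1.18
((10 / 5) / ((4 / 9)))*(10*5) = 225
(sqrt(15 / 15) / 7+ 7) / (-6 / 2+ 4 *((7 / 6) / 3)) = -450 / 91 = -4.95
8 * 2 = 16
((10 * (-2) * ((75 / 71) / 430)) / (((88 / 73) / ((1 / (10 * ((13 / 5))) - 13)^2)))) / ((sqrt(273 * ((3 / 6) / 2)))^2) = -207263425 / 2065891828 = -0.10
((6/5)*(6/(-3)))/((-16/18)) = 27/10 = 2.70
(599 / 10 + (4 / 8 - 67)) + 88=81.40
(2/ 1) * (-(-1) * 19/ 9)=38/ 9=4.22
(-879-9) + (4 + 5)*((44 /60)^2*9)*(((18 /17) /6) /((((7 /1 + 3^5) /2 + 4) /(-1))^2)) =-697812237 /785825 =-888.00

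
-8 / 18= -4 / 9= -0.44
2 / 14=1 / 7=0.14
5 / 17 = 0.29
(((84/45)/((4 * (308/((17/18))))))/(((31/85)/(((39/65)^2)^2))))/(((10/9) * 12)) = 2601/68200000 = 0.00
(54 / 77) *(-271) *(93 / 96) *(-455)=14743755 / 176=83771.34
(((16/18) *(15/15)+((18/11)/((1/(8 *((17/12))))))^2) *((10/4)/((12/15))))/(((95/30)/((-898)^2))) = 274407694.33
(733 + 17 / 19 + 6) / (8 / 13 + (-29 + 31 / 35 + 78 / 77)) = -27.94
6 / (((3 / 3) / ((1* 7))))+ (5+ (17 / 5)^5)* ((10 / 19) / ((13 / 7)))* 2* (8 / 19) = 444739218 / 2933125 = 151.63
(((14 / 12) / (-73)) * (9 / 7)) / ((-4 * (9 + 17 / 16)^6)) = 6291456 / 1271388024262153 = 0.00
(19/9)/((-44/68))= -323/99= -3.26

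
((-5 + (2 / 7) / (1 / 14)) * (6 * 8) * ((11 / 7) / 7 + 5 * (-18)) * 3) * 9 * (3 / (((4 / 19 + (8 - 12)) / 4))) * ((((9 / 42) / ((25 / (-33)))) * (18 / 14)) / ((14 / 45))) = 36192746106 / 84035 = 430686.57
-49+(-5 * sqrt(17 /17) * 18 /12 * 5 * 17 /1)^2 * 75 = 121921679 /4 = 30480419.75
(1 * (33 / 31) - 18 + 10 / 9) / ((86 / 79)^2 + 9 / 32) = -881728480 / 81702639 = -10.79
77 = 77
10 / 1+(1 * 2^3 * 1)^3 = 522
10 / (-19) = -10 / 19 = -0.53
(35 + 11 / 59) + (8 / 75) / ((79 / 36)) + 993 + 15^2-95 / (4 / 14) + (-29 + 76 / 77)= 16019763481 / 17944850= 892.72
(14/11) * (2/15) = 28/165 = 0.17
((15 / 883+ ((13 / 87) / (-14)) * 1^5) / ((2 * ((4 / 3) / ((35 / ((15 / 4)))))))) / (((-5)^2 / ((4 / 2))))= 6791 / 3841050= 0.00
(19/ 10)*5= 19/ 2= 9.50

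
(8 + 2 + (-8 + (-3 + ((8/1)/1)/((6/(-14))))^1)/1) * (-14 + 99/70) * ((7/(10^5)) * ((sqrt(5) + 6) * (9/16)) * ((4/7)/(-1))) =-467811/14000000-155937 * sqrt(5)/28000000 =-0.05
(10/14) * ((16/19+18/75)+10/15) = 356/285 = 1.25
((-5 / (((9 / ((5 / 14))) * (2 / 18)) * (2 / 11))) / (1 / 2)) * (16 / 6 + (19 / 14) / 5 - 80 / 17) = 347105 / 9996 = 34.72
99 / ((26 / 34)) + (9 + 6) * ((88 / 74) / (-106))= 3296073 / 25493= 129.29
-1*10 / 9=-10 / 9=-1.11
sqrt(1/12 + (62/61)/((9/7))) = sqrt(117059)/366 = 0.93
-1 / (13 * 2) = -0.04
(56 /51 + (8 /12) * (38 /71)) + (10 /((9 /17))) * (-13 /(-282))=3562099 /1531683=2.33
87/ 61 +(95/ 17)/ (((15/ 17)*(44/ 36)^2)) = 41820/ 7381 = 5.67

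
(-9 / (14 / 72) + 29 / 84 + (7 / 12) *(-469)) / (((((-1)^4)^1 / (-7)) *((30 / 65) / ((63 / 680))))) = 61061 / 136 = 448.98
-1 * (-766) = 766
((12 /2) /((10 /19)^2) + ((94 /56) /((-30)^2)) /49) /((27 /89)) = 476075507 /6667920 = 71.40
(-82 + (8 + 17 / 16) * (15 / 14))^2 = 262213249 / 50176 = 5225.87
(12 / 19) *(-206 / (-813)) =824 / 5149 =0.16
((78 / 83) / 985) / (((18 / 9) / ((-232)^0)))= 39 / 81755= 0.00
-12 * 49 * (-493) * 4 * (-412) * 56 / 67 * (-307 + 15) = 7811821860864 / 67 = 116594356132.30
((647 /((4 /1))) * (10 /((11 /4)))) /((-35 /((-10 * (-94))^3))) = -1074775696000 /77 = -13958125922.08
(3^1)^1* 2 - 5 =1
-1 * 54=-54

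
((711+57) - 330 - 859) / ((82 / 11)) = -4631 / 82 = -56.48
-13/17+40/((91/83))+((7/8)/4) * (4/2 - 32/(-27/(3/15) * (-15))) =1812082261/50122800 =36.15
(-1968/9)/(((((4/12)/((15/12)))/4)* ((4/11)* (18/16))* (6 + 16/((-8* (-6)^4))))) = -1336.64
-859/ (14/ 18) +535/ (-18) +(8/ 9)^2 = -1133.36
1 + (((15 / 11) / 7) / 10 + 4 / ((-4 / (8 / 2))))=-459 / 154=-2.98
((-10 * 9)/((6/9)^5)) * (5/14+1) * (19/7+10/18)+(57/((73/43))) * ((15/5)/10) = -864998199/286160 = -3022.78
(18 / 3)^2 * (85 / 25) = 612 / 5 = 122.40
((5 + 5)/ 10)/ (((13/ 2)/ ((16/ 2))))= 16/ 13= 1.23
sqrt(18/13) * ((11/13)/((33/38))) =1.15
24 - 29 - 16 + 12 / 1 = -9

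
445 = 445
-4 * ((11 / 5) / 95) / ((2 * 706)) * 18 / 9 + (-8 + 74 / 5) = 1140168 / 167675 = 6.80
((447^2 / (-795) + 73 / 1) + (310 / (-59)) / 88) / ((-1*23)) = 122722843 / 15822620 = 7.76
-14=-14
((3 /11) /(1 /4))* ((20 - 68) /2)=-288 /11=-26.18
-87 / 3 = -29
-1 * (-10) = 10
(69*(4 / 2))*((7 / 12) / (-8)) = -161 / 16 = -10.06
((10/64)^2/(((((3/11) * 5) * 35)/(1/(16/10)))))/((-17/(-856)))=5885/365568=0.02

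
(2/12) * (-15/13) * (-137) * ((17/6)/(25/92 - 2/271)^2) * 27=1809646461620/62748517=28839.67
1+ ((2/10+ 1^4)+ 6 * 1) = 41/5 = 8.20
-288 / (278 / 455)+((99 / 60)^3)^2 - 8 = -4084933952309 / 8896000000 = -459.19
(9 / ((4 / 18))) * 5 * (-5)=-2025 / 2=-1012.50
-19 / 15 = -1.27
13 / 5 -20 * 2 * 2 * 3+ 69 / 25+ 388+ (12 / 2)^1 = 3984 / 25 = 159.36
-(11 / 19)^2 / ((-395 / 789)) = 95469 / 142595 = 0.67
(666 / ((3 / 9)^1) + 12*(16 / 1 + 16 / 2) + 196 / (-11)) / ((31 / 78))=1946100 / 341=5707.04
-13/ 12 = -1.08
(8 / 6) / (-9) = -4 / 27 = -0.15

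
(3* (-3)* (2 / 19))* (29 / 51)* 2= -348 / 323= -1.08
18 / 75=6 / 25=0.24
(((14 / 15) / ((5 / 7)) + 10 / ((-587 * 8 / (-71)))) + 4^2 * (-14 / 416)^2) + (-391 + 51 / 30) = -46167967451 / 119043600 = -387.82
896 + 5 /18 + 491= 1387.28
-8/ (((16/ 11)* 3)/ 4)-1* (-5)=-7/ 3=-2.33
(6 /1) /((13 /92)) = 552 /13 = 42.46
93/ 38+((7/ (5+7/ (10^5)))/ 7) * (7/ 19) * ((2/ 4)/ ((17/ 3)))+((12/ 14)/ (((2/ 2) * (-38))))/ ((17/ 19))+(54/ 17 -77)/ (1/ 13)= -721478033953/ 753677218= -957.28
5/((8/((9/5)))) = 9/8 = 1.12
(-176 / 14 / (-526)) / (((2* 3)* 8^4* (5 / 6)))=11 / 9425920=0.00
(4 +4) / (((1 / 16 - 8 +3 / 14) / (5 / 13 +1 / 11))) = -60928 / 123695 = -0.49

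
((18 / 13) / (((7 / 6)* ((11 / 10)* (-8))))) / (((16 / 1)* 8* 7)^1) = -135 / 896896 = -0.00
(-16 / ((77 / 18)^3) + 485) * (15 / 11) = 3319877895 / 5021863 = 661.08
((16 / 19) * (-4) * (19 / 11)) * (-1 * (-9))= -52.36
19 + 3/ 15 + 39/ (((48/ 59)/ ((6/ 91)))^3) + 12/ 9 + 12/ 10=9684629959/ 445186560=21.75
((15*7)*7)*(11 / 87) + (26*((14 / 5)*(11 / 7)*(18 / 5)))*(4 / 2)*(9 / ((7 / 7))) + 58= 5483937 / 725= 7564.05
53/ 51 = 1.04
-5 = -5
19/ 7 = 2.71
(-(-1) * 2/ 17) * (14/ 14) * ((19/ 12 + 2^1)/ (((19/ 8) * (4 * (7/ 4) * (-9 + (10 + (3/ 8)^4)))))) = 704512/ 28332591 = 0.02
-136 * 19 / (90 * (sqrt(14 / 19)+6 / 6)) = -24548 / 225+1292 * sqrt(266) / 225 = -15.45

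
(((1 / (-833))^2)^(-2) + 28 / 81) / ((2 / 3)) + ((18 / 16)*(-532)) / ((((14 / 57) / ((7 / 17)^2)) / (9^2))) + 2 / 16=45084041249445805 / 62424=722222883016.88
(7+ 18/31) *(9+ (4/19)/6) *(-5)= -605125/1767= -342.46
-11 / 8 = -1.38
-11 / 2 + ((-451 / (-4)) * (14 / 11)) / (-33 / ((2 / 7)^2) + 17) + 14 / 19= -302181 / 58862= -5.13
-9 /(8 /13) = -14.62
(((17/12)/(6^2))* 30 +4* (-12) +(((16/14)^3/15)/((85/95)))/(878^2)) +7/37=-697981799568749/14968431931320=-46.63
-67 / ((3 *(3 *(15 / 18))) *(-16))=67 / 120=0.56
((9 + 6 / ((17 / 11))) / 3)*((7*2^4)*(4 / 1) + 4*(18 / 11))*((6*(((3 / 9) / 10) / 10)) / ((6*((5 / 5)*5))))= 730 / 561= 1.30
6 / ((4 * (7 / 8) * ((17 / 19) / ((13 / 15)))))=988 / 595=1.66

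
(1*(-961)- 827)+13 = -1775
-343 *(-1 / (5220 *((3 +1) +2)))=0.01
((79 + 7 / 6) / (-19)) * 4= -962 / 57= -16.88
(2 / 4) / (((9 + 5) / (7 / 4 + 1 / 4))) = 1 / 14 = 0.07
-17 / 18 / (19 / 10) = -85 / 171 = -0.50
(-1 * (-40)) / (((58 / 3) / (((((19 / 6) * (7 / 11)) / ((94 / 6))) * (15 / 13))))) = 59850 / 194909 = 0.31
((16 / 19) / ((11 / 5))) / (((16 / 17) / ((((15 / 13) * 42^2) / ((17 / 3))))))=396900 / 2717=146.08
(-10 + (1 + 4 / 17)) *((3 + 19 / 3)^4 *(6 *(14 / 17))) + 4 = -2564313620 / 7803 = -328631.76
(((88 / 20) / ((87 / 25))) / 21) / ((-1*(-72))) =55 / 65772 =0.00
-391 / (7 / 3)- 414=-4071 / 7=-581.57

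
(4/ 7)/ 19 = 4/ 133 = 0.03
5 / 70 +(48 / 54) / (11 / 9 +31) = 201 / 2030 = 0.10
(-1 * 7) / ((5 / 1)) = -7 / 5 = -1.40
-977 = -977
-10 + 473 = 463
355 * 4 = 1420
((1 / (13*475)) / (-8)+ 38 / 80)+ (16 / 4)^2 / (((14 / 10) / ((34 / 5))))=3379731 / 43225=78.19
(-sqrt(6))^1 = -sqrt(6) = -2.45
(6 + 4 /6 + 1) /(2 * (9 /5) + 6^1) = 115 /144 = 0.80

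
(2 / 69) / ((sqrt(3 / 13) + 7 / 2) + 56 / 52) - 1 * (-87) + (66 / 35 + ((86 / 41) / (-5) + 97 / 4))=125050407403 / 1109364060 - 104 * sqrt(39) / 966345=112.72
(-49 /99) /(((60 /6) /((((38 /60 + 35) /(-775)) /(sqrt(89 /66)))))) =52381*sqrt(5874) /2048557500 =0.00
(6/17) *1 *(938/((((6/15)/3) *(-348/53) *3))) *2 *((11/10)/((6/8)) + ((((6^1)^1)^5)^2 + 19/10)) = -45090234615517/2958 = -15243487023.50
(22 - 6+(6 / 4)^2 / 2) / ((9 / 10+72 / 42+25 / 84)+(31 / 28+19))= 14385 / 19336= 0.74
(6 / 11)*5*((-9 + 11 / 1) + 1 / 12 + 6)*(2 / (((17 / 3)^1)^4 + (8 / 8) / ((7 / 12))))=274995 / 6441809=0.04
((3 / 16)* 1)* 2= 3 / 8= 0.38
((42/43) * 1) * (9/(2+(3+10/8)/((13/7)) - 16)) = -936/1247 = -0.75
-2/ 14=-0.14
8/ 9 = 0.89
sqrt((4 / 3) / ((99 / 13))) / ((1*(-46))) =-sqrt(429) / 2277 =-0.01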